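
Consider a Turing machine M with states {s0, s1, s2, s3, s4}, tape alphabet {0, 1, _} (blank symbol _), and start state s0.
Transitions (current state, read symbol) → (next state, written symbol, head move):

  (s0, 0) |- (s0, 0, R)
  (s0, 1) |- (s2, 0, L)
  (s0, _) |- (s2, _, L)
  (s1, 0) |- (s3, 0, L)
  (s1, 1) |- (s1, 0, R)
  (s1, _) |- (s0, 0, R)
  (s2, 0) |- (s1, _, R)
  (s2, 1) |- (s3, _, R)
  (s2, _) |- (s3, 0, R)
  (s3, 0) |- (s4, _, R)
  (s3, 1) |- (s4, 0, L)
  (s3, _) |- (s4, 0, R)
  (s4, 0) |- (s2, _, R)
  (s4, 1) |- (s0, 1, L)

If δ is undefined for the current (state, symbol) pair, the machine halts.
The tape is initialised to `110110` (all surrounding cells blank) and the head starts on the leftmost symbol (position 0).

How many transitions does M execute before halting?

s0 | _[1]10110___   read 1 → write 0, move L, go to s2
s2 | [_]010110___   read _ → write 0, move R, go to s3
s3 | 0[0]10110___   read 0 → write _, move R, go to s4
s4 | 0_[1]0110___   read 1 → write 1, move L, go to s0
s0 | 0[_]10110___   read _ → write _, move L, go to s2
s2 | [0]_10110___   read 0 → write _, move R, go to s1
s1 | _[_]10110___   read _ → write 0, move R, go to s0
s0 | _0[1]0110___   read 1 → write 0, move L, go to s2
s2 | _[0]00110___   read 0 → write _, move R, go to s1
s1 | __[0]0110___   read 0 → write 0, move L, go to s3
s3 | _[_]00110___   read _ → write 0, move R, go to s4
s4 | _0[0]0110___   read 0 → write _, move R, go to s2
s2 | _0_[0]110___   read 0 → write _, move R, go to s1
s1 | _0__[1]10___   read 1 → write 0, move R, go to s1
s1 | _0__0[1]0___   read 1 → write 0, move R, go to s1
s1 | _0__00[0]___   read 0 → write 0, move L, go to s3
s3 | _0__0[0]0___   read 0 → write _, move R, go to s4
s4 | _0__0_[0]___   read 0 → write _, move R, go to s2
s2 | _0__0__[_]__   read _ → write 0, move R, go to s3
s3 | _0__0__0[_]_   read _ → write 0, move R, go to s4
s4 | _0__0__00[_]
M halts after 20 transitions.

20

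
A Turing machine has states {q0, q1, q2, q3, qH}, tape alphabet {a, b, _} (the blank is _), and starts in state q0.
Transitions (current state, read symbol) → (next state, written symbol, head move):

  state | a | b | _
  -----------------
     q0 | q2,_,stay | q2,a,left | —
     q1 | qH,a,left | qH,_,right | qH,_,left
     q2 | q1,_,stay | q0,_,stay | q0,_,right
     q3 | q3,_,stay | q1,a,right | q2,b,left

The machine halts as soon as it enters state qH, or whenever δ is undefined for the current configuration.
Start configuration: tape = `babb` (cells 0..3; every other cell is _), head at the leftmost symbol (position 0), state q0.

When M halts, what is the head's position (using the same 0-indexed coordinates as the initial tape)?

4

state=q0 head=0 tape=_[b]abb_   (q0,b)→(q2,a,left)
state=q2 head=-1 tape=[_]aabb_   (q2,_)→(q0,_,right)
state=q0 head=0 tape=_[a]abb_   (q0,a)→(q2,_,stay)
state=q2 head=0 tape=_[_]abb_   (q2,_)→(q0,_,right)
state=q0 head=1 tape=__[a]bb_   (q0,a)→(q2,_,stay)
state=q2 head=1 tape=__[_]bb_   (q2,_)→(q0,_,right)
state=q0 head=2 tape=___[b]b_   (q0,b)→(q2,a,left)
state=q2 head=1 tape=__[_]ab_   (q2,_)→(q0,_,right)
state=q0 head=2 tape=___[a]b_   (q0,a)→(q2,_,stay)
state=q2 head=2 tape=___[_]b_   (q2,_)→(q0,_,right)
state=q0 head=3 tape=____[b]_   (q0,b)→(q2,a,left)
state=q2 head=2 tape=___[_]a_   (q2,_)→(q0,_,right)
state=q0 head=3 tape=____[a]_   (q0,a)→(q2,_,stay)
state=q2 head=3 tape=____[_]_   (q2,_)→(q0,_,right)
state=q0 head=4 tape=_____[_]
At halt the head is at cell 4.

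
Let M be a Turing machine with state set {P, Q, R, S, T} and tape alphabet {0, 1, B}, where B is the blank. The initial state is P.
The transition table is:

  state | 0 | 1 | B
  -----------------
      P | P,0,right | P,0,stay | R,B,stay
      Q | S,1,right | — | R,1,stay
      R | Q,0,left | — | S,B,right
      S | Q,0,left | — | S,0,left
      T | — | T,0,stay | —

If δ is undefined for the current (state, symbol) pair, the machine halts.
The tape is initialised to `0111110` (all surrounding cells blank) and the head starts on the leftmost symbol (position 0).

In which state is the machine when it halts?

P | [0]111110BB   read 0 → write 0, move right, go to P
P | 0[1]11110BB   read 1 → write 0, move stay, go to P
P | 0[0]11110BB   read 0 → write 0, move right, go to P
P | 00[1]1110BB   read 1 → write 0, move stay, go to P
P | 00[0]1110BB   read 0 → write 0, move right, go to P
P | 000[1]110BB   read 1 → write 0, move stay, go to P
P | 000[0]110BB   read 0 → write 0, move right, go to P
P | 0000[1]10BB   read 1 → write 0, move stay, go to P
P | 0000[0]10BB   read 0 → write 0, move right, go to P
P | 00000[1]0BB   read 1 → write 0, move stay, go to P
P | 00000[0]0BB   read 0 → write 0, move right, go to P
P | 000000[0]BB   read 0 → write 0, move right, go to P
P | 0000000[B]B   read B → write B, move stay, go to R
R | 0000000[B]B   read B → write B, move right, go to S
S | 0000000B[B]   read B → write 0, move left, go to S
S | 0000000[B]0   read B → write 0, move left, go to S
S | 000000[0]00   read 0 → write 0, move left, go to Q
Q | 00000[0]000   read 0 → write 1, move right, go to S
S | 000001[0]00   read 0 → write 0, move left, go to Q
Q | 00000[1]000
No transition is defined for (Q, 1); M halts in state Q.

Q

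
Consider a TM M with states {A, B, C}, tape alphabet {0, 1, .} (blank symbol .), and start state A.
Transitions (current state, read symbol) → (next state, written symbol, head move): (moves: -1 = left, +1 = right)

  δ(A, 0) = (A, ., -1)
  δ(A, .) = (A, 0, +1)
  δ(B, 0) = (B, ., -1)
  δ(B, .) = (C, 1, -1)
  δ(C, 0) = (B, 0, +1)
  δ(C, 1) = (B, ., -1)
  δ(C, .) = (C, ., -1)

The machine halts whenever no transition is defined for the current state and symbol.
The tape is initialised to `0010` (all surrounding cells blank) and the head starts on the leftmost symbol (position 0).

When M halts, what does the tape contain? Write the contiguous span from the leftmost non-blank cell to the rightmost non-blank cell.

state=A head=0 tape=..[0]010   (A,0)→(A,.,-1)
state=A head=-1 tape=.[.].010   (A,.)→(A,0,+1)
state=A head=0 tape=.0[.]010   (A,.)→(A,0,+1)
state=A head=1 tape=.00[0]10   (A,0)→(A,.,-1)
state=A head=0 tape=.0[0].10   (A,0)→(A,.,-1)
state=A head=-1 tape=.[0]..10   (A,0)→(A,.,-1)
state=A head=-2 tape=[.]...10   (A,.)→(A,0,+1)
state=A head=-1 tape=0[.]..10   (A,.)→(A,0,+1)
state=A head=0 tape=00[.].10   (A,.)→(A,0,+1)
state=A head=1 tape=000[.]10   (A,.)→(A,0,+1)
state=A head=2 tape=0000[1]0
The non-blank tape span at halt is 000010.

000010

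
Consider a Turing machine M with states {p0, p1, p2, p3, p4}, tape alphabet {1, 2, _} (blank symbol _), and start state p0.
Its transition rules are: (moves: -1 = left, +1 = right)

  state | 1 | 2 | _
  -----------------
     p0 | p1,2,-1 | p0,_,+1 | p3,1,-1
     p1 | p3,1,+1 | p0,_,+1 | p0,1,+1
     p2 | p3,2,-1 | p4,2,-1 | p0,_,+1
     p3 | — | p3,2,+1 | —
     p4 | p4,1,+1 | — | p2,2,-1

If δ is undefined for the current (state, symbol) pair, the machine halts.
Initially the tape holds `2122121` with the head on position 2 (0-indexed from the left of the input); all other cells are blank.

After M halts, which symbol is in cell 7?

p0 | 21[2]2121_   read 2 → write _, move +1, go to p0
p0 | 21_[2]121_   read 2 → write _, move +1, go to p0
p0 | 21__[1]21_   read 1 → write 2, move -1, go to p1
p1 | 21_[_]221_   read _ → write 1, move +1, go to p0
p0 | 21_1[2]21_   read 2 → write _, move +1, go to p0
p0 | 21_1_[2]1_   read 2 → write _, move +1, go to p0
p0 | 21_1__[1]_   read 1 → write 2, move -1, go to p1
p1 | 21_1_[_]2_   read _ → write 1, move +1, go to p0
p0 | 21_1_1[2]_   read 2 → write _, move +1, go to p0
p0 | 21_1_1_[_]   read _ → write 1, move -1, go to p3
p3 | 21_1_1[_]1
Cell 7 holds 1 when M halts.

1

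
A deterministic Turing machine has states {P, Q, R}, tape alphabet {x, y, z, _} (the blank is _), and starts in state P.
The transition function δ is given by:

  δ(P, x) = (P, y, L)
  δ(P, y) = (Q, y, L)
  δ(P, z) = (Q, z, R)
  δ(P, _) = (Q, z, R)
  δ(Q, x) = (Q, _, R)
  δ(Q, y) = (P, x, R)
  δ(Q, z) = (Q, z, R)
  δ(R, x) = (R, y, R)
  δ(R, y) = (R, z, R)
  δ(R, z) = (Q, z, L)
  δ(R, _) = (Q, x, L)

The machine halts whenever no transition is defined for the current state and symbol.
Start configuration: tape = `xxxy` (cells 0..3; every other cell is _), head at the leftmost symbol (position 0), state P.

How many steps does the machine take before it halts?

P | _[x]xxy__   read x → write y, move L, go to P
P | [_]yxxy__   read _ → write z, move R, go to Q
Q | z[y]xxy__   read y → write x, move R, go to P
P | zx[x]xy__   read x → write y, move L, go to P
P | z[x]yxy__   read x → write y, move L, go to P
P | [z]yyxy__   read z → write z, move R, go to Q
Q | z[y]yxy__   read y → write x, move R, go to P
P | zx[y]xy__   read y → write y, move L, go to Q
Q | z[x]yxy__   read x → write _, move R, go to Q
Q | z_[y]xy__   read y → write x, move R, go to P
P | z_x[x]y__   read x → write y, move L, go to P
P | z_[x]yy__   read x → write y, move L, go to P
P | z[_]yyy__   read _ → write z, move R, go to Q
Q | zz[y]yy__   read y → write x, move R, go to P
P | zzx[y]y__   read y → write y, move L, go to Q
Q | zz[x]yy__   read x → write _, move R, go to Q
Q | zz_[y]y__   read y → write x, move R, go to P
P | zz_x[y]__   read y → write y, move L, go to Q
Q | zz_[x]y__   read x → write _, move R, go to Q
Q | zz__[y]__   read y → write x, move R, go to P
P | zz__x[_]_   read _ → write z, move R, go to Q
Q | zz__xz[_]
M halts after 21 transitions.

21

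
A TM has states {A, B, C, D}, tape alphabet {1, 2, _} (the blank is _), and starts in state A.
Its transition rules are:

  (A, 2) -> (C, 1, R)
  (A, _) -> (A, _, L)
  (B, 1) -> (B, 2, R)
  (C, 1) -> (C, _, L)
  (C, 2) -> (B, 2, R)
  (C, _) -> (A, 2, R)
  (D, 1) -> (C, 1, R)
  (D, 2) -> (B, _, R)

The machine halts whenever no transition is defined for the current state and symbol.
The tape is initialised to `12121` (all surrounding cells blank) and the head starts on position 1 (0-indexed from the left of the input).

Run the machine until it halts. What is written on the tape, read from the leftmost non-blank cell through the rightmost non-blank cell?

1112

A | _1[2]121   read 2 → write 1, move R, go to C
C | _11[1]21   read 1 → write _, move L, go to C
C | _1[1]_21   read 1 → write _, move L, go to C
C | _[1]__21   read 1 → write _, move L, go to C
C | [_]___21   read _ → write 2, move R, go to A
A | 2[_]__21   read _ → write _, move L, go to A
A | [2]___21   read 2 → write 1, move R, go to C
C | 1[_]__21   read _ → write 2, move R, go to A
A | 12[_]_21   read _ → write _, move L, go to A
A | 1[2]__21   read 2 → write 1, move R, go to C
C | 11[_]_21   read _ → write 2, move R, go to A
A | 112[_]21   read _ → write _, move L, go to A
A | 11[2]_21   read 2 → write 1, move R, go to C
C | 111[_]21   read _ → write 2, move R, go to A
A | 1112[2]1   read 2 → write 1, move R, go to C
C | 11121[1]   read 1 → write _, move L, go to C
C | 1112[1]_   read 1 → write _, move L, go to C
C | 111[2]__   read 2 → write 2, move R, go to B
B | 1112[_]_
The non-blank tape span at halt is 1112.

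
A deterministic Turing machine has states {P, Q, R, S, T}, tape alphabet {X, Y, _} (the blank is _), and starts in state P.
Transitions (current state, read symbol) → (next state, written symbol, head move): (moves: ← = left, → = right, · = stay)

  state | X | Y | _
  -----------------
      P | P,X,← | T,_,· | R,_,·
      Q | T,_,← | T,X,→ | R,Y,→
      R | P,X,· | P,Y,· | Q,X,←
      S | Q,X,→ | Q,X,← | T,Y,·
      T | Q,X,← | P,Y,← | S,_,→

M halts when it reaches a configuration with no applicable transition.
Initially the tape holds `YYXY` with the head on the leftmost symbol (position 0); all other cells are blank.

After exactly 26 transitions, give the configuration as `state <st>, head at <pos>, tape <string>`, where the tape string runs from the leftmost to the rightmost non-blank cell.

state T, head at 3, tape XXXY

state=P head=0 tape=[Y]YXY_   (P,Y)→(T,_,·)
state=T head=0 tape=[_]YXY_   (T,_)→(S,_,→)
state=S head=1 tape=_[Y]XY_   (S,Y)→(Q,X,←)
state=Q head=0 tape=[_]XXY_   (Q,_)→(R,Y,→)
state=R head=1 tape=Y[X]XY_   (R,X)→(P,X,·)
state=P head=1 tape=Y[X]XY_   (P,X)→(P,X,←)
state=P head=0 tape=[Y]XXY_   (P,Y)→(T,_,·)
state=T head=0 tape=[_]XXY_   (T,_)→(S,_,→)
state=S head=1 tape=_[X]XY_   (S,X)→(Q,X,→)
state=Q head=2 tape=_X[X]Y_   (Q,X)→(T,_,←)
state=T head=1 tape=_[X]_Y_   (T,X)→(Q,X,←)
state=Q head=0 tape=[_]X_Y_   (Q,_)→(R,Y,→)
state=R head=1 tape=Y[X]_Y_   (R,X)→(P,X,·)
state=P head=1 tape=Y[X]_Y_   (P,X)→(P,X,←)
state=P head=0 tape=[Y]X_Y_   (P,Y)→(T,_,·)
state=T head=0 tape=[_]X_Y_   (T,_)→(S,_,→)
state=S head=1 tape=_[X]_Y_   (S,X)→(Q,X,→)
state=Q head=2 tape=_X[_]Y_   (Q,_)→(R,Y,→)
state=R head=3 tape=_XY[Y]_   (R,Y)→(P,Y,·)
state=P head=3 tape=_XY[Y]_   (P,Y)→(T,_,·)
state=T head=3 tape=_XY[_]_   (T,_)→(S,_,→)
state=S head=4 tape=_XY_[_]   (S,_)→(T,Y,·)
state=T head=4 tape=_XY_[Y]   (T,Y)→(P,Y,←)
state=P head=3 tape=_XY[_]Y   (P,_)→(R,_,·)
state=R head=3 tape=_XY[_]Y   (R,_)→(Q,X,←)
state=Q head=2 tape=_X[Y]XY   (Q,Y)→(T,X,→)
state=T head=3 tape=_XX[X]Y
After 26 steps: state T, head at 3, tape XXXY.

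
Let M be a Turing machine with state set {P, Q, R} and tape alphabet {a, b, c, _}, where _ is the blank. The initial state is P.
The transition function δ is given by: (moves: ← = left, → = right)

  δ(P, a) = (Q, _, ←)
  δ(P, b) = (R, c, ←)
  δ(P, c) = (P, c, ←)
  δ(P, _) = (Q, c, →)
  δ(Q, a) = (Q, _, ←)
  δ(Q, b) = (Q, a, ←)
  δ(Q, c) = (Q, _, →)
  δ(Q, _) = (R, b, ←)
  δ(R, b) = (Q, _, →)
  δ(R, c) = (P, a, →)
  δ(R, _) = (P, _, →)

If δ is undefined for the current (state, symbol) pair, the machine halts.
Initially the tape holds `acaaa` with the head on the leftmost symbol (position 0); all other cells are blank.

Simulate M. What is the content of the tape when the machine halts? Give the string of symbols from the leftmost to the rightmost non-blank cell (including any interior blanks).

state=P head=0 tape=__[a]caaa   (P,a)→(Q,_,←)
state=Q head=-1 tape=_[_]_caaa   (Q,_)→(R,b,←)
state=R head=-2 tape=[_]b_caaa   (R,_)→(P,_,→)
state=P head=-1 tape=_[b]_caaa   (P,b)→(R,c,←)
state=R head=-2 tape=[_]c_caaa   (R,_)→(P,_,→)
state=P head=-1 tape=_[c]_caaa   (P,c)→(P,c,←)
state=P head=-2 tape=[_]c_caaa   (P,_)→(Q,c,→)
state=Q head=-1 tape=c[c]_caaa   (Q,c)→(Q,_,→)
state=Q head=0 tape=c_[_]caaa   (Q,_)→(R,b,←)
state=R head=-1 tape=c[_]bcaaa   (R,_)→(P,_,→)
state=P head=0 tape=c_[b]caaa   (P,b)→(R,c,←)
state=R head=-1 tape=c[_]ccaaa   (R,_)→(P,_,→)
state=P head=0 tape=c_[c]caaa   (P,c)→(P,c,←)
state=P head=-1 tape=c[_]ccaaa   (P,_)→(Q,c,→)
state=Q head=0 tape=cc[c]caaa   (Q,c)→(Q,_,→)
state=Q head=1 tape=cc_[c]aaa   (Q,c)→(Q,_,→)
state=Q head=2 tape=cc__[a]aa   (Q,a)→(Q,_,←)
state=Q head=1 tape=cc_[_]_aa   (Q,_)→(R,b,←)
state=R head=0 tape=cc[_]b_aa   (R,_)→(P,_,→)
state=P head=1 tape=cc_[b]_aa   (P,b)→(R,c,←)
state=R head=0 tape=cc[_]c_aa   (R,_)→(P,_,→)
state=P head=1 tape=cc_[c]_aa   (P,c)→(P,c,←)
state=P head=0 tape=cc[_]c_aa   (P,_)→(Q,c,→)
state=Q head=1 tape=ccc[c]_aa   (Q,c)→(Q,_,→)
state=Q head=2 tape=ccc_[_]aa   (Q,_)→(R,b,←)
state=R head=1 tape=ccc[_]baa   (R,_)→(P,_,→)
state=P head=2 tape=ccc_[b]aa   (P,b)→(R,c,←)
state=R head=1 tape=ccc[_]caa   (R,_)→(P,_,→)
state=P head=2 tape=ccc_[c]aa   (P,c)→(P,c,←)
state=P head=1 tape=ccc[_]caa   (P,_)→(Q,c,→)
state=Q head=2 tape=cccc[c]aa   (Q,c)→(Q,_,→)
state=Q head=3 tape=cccc_[a]a   (Q,a)→(Q,_,←)
state=Q head=2 tape=cccc[_]_a   (Q,_)→(R,b,←)
state=R head=1 tape=ccc[c]b_a   (R,c)→(P,a,→)
state=P head=2 tape=ccca[b]_a   (P,b)→(R,c,←)
state=R head=1 tape=ccc[a]c_a
The non-blank tape span at halt is cccac_a.

cccac_a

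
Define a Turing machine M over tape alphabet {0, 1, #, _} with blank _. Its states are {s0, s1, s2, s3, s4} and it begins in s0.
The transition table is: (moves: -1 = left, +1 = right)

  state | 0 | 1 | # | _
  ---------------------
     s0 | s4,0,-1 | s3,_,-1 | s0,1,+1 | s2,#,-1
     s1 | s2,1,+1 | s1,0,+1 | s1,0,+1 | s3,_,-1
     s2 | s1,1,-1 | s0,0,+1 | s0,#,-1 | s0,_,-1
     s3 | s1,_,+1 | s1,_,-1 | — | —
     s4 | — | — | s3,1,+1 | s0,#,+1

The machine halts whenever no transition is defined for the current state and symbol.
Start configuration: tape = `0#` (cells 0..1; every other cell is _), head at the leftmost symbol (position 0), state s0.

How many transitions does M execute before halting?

9

state=s0 head=0 tape=_[0]#_   (s0,0)→(s4,0,-1)
state=s4 head=-1 tape=[_]0#_   (s4,_)→(s0,#,+1)
state=s0 head=0 tape=#[0]#_   (s0,0)→(s4,0,-1)
state=s4 head=-1 tape=[#]0#_   (s4,#)→(s3,1,+1)
state=s3 head=0 tape=1[0]#_   (s3,0)→(s1,_,+1)
state=s1 head=1 tape=1_[#]_   (s1,#)→(s1,0,+1)
state=s1 head=2 tape=1_0[_]   (s1,_)→(s3,_,-1)
state=s3 head=1 tape=1_[0]_   (s3,0)→(s1,_,+1)
state=s1 head=2 tape=1__[_]   (s1,_)→(s3,_,-1)
state=s3 head=1 tape=1_[_]_
M halts after 9 transitions.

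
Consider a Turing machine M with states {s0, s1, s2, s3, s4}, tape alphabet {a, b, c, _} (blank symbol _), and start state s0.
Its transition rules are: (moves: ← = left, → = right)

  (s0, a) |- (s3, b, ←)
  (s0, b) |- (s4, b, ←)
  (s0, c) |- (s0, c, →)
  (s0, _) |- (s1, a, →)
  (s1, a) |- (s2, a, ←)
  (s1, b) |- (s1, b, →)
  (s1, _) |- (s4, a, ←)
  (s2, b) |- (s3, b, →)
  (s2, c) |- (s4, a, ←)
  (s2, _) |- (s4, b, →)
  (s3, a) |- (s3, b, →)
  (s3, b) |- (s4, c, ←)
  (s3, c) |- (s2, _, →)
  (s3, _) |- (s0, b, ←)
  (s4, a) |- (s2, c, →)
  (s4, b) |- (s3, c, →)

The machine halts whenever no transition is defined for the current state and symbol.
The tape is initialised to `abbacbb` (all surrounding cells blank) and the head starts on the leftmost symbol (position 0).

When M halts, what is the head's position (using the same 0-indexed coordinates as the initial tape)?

state=s0 head=0 tape=__[a]bbacbb__   (s0,a)→(s3,b,←)
state=s3 head=-1 tape=_[_]bbbacbb__   (s3,_)→(s0,b,←)
state=s0 head=-2 tape=[_]bbbbacbb__   (s0,_)→(s1,a,→)
state=s1 head=-1 tape=a[b]bbbacbb__   (s1,b)→(s1,b,→)
state=s1 head=0 tape=ab[b]bbacbb__   (s1,b)→(s1,b,→)
state=s1 head=1 tape=abb[b]bacbb__   (s1,b)→(s1,b,→)
state=s1 head=2 tape=abbb[b]acbb__   (s1,b)→(s1,b,→)
state=s1 head=3 tape=abbbb[a]cbb__   (s1,a)→(s2,a,←)
state=s2 head=2 tape=abbb[b]acbb__   (s2,b)→(s3,b,→)
state=s3 head=3 tape=abbbb[a]cbb__   (s3,a)→(s3,b,→)
state=s3 head=4 tape=abbbbb[c]bb__   (s3,c)→(s2,_,→)
state=s2 head=5 tape=abbbbb_[b]b__   (s2,b)→(s3,b,→)
state=s3 head=6 tape=abbbbb_b[b]__   (s3,b)→(s4,c,←)
state=s4 head=5 tape=abbbbb_[b]c__   (s4,b)→(s3,c,→)
state=s3 head=6 tape=abbbbb_c[c]__   (s3,c)→(s2,_,→)
state=s2 head=7 tape=abbbbb_c_[_]_   (s2,_)→(s4,b,→)
state=s4 head=8 tape=abbbbb_c_b[_]
At halt the head is at cell 8.

8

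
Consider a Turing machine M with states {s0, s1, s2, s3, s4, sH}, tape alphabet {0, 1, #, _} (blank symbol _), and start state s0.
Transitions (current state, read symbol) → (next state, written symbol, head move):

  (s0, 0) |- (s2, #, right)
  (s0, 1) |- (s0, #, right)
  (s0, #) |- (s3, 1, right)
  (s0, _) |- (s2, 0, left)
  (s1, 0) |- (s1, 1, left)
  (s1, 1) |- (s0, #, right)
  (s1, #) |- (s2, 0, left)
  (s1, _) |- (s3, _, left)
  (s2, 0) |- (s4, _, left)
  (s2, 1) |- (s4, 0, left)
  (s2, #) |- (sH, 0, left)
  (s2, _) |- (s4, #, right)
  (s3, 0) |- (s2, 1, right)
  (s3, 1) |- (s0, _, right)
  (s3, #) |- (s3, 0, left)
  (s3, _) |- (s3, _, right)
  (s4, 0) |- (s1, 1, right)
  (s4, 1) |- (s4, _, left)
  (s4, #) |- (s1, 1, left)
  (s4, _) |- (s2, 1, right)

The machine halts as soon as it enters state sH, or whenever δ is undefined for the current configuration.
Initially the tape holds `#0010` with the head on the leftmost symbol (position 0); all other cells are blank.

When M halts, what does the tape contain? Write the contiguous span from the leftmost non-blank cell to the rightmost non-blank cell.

s0 | _[#]0010   read # → write 1, move right, go to s3
s3 | _1[0]010   read 0 → write 1, move right, go to s2
s2 | _11[0]10   read 0 → write _, move left, go to s4
s4 | _1[1]_10   read 1 → write _, move left, go to s4
s4 | _[1]__10   read 1 → write _, move left, go to s4
s4 | [_]___10   read _ → write 1, move right, go to s2
s2 | 1[_]__10   read _ → write #, move right, go to s4
s4 | 1#[_]_10   read _ → write 1, move right, go to s2
s2 | 1#1[_]10   read _ → write #, move right, go to s4
s4 | 1#1#[1]0   read 1 → write _, move left, go to s4
s4 | 1#1[#]_0   read # → write 1, move left, go to s1
s1 | 1#[1]1_0   read 1 → write #, move right, go to s0
s0 | 1##[1]_0   read 1 → write #, move right, go to s0
s0 | 1###[_]0   read _ → write 0, move left, go to s2
s2 | 1##[#]00   read # → write 0, move left, go to sH
sH | 1#[#]000
The non-blank tape span at halt is 1##000.

1##000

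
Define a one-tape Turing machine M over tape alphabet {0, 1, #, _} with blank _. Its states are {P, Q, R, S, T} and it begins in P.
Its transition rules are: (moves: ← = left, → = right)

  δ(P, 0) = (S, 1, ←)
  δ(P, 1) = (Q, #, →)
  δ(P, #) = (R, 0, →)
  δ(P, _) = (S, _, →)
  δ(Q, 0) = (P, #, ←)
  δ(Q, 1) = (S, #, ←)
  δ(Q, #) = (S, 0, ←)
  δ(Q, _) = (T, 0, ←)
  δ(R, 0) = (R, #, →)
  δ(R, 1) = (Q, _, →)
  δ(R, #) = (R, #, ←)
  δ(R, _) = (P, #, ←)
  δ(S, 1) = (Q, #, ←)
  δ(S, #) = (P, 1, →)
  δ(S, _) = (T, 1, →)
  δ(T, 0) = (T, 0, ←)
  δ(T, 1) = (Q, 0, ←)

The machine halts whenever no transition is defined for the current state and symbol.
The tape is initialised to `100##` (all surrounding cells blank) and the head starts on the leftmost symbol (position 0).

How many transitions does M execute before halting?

21

state=P head=0 tape=___[1]00##   (P,1)→(Q,#,→)
state=Q head=1 tape=___#[0]0##   (Q,0)→(P,#,←)
state=P head=0 tape=___[#]#0##   (P,#)→(R,0,→)
state=R head=1 tape=___0[#]0##   (R,#)→(R,#,←)
state=R head=0 tape=___[0]#0##   (R,0)→(R,#,→)
state=R head=1 tape=___#[#]0##   (R,#)→(R,#,←)
state=R head=0 tape=___[#]#0##   (R,#)→(R,#,←)
state=R head=-1 tape=__[_]##0##   (R,_)→(P,#,←)
state=P head=-2 tape=_[_]###0##   (P,_)→(S,_,→)
state=S head=-1 tape=__[#]##0##   (S,#)→(P,1,→)
state=P head=0 tape=__1[#]#0##   (P,#)→(R,0,→)
state=R head=1 tape=__10[#]0##   (R,#)→(R,#,←)
state=R head=0 tape=__1[0]#0##   (R,0)→(R,#,→)
state=R head=1 tape=__1#[#]0##   (R,#)→(R,#,←)
state=R head=0 tape=__1[#]#0##   (R,#)→(R,#,←)
state=R head=-1 tape=__[1]##0##   (R,1)→(Q,_,→)
state=Q head=0 tape=___[#]#0##   (Q,#)→(S,0,←)
state=S head=-1 tape=__[_]0#0##   (S,_)→(T,1,→)
state=T head=0 tape=__1[0]#0##   (T,0)→(T,0,←)
state=T head=-1 tape=__[1]0#0##   (T,1)→(Q,0,←)
state=Q head=-2 tape=_[_]00#0##   (Q,_)→(T,0,←)
state=T head=-3 tape=[_]000#0##
M halts after 21 transitions.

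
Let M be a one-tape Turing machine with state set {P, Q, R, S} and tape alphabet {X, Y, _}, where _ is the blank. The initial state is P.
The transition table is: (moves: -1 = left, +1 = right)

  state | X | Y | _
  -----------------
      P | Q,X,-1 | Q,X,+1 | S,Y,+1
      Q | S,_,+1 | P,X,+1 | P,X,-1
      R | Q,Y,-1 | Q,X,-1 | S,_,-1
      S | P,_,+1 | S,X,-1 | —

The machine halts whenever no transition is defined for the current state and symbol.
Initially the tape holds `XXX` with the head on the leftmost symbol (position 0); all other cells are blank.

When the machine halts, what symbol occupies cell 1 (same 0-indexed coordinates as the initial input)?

_

state=P head=0 tape=__[X]XX__   (P,X)→(Q,X,-1)
state=Q head=-1 tape=_[_]XXX__   (Q,_)→(P,X,-1)
state=P head=-2 tape=[_]XXXX__   (P,_)→(S,Y,+1)
state=S head=-1 tape=Y[X]XXX__   (S,X)→(P,_,+1)
state=P head=0 tape=Y_[X]XX__   (P,X)→(Q,X,-1)
state=Q head=-1 tape=Y[_]XXX__   (Q,_)→(P,X,-1)
state=P head=-2 tape=[Y]XXXX__   (P,Y)→(Q,X,+1)
state=Q head=-1 tape=X[X]XXX__   (Q,X)→(S,_,+1)
state=S head=0 tape=X_[X]XX__   (S,X)→(P,_,+1)
state=P head=1 tape=X__[X]X__   (P,X)→(Q,X,-1)
state=Q head=0 tape=X_[_]XX__   (Q,_)→(P,X,-1)
state=P head=-1 tape=X[_]XXX__   (P,_)→(S,Y,+1)
state=S head=0 tape=XY[X]XX__   (S,X)→(P,_,+1)
state=P head=1 tape=XY_[X]X__   (P,X)→(Q,X,-1)
state=Q head=0 tape=XY[_]XX__   (Q,_)→(P,X,-1)
state=P head=-1 tape=X[Y]XXX__   (P,Y)→(Q,X,+1)
state=Q head=0 tape=XX[X]XX__   (Q,X)→(S,_,+1)
state=S head=1 tape=XX_[X]X__   (S,X)→(P,_,+1)
state=P head=2 tape=XX__[X]__   (P,X)→(Q,X,-1)
state=Q head=1 tape=XX_[_]X__   (Q,_)→(P,X,-1)
state=P head=0 tape=XX[_]XX__   (P,_)→(S,Y,+1)
state=S head=1 tape=XXY[X]X__   (S,X)→(P,_,+1)
state=P head=2 tape=XXY_[X]__   (P,X)→(Q,X,-1)
state=Q head=1 tape=XXY[_]X__   (Q,_)→(P,X,-1)
state=P head=0 tape=XX[Y]XX__   (P,Y)→(Q,X,+1)
state=Q head=1 tape=XXX[X]X__   (Q,X)→(S,_,+1)
state=S head=2 tape=XXX_[X]__   (S,X)→(P,_,+1)
state=P head=3 tape=XXX__[_]_   (P,_)→(S,Y,+1)
state=S head=4 tape=XXX__Y[_]
Cell 1 holds _ when M halts.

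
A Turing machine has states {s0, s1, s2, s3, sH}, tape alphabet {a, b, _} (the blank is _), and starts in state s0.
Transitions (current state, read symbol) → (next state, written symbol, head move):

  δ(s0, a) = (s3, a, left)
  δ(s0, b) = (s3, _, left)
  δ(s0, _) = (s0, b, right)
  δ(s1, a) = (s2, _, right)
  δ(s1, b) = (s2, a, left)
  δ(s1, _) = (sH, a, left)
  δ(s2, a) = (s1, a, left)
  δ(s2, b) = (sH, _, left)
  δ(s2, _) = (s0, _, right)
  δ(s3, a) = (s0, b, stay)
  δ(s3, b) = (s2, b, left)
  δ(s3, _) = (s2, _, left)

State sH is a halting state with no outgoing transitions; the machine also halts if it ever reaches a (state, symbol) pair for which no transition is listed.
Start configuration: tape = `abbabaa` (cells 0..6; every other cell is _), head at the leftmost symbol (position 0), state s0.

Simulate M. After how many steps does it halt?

s0 | ___[a]bbabaa   read a → write a, move left, go to s3
s3 | __[_]abbabaa   read _ → write _, move left, go to s2
s2 | _[_]_abbabaa   read _ → write _, move right, go to s0
s0 | __[_]abbabaa   read _ → write b, move right, go to s0
s0 | __b[a]bbabaa   read a → write a, move left, go to s3
s3 | __[b]abbabaa   read b → write b, move left, go to s2
s2 | _[_]babbabaa   read _ → write _, move right, go to s0
s0 | __[b]abbabaa   read b → write _, move left, go to s3
s3 | _[_]_abbabaa   read _ → write _, move left, go to s2
s2 | [_]__abbabaa   read _ → write _, move right, go to s0
s0 | _[_]_abbabaa   read _ → write b, move right, go to s0
s0 | _b[_]abbabaa   read _ → write b, move right, go to s0
s0 | _bb[a]bbabaa   read a → write a, move left, go to s3
s3 | _b[b]abbabaa   read b → write b, move left, go to s2
s2 | _[b]babbabaa   read b → write _, move left, go to sH
sH | [_]_babbabaa
M halts after 15 transitions.

15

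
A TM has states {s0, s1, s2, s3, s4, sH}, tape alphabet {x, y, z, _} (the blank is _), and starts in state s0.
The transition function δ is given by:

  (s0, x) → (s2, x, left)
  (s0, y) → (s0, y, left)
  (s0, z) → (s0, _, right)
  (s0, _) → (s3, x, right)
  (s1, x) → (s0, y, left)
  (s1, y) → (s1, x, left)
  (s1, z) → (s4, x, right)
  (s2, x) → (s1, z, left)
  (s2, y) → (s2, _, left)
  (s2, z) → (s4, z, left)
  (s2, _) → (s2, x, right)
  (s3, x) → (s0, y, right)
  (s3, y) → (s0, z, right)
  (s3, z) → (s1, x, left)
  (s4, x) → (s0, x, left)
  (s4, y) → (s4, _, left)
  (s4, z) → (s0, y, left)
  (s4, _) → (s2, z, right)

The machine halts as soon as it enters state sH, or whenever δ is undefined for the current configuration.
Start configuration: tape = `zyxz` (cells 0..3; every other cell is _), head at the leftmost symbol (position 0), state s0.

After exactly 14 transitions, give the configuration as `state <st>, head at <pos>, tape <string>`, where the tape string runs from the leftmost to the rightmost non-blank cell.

state=s0 head=0 tape=_[z]yxz   (s0,z)→(s0,_,right)
state=s0 head=1 tape=__[y]xz   (s0,y)→(s0,y,left)
state=s0 head=0 tape=_[_]yxz   (s0,_)→(s3,x,right)
state=s3 head=1 tape=_x[y]xz   (s3,y)→(s0,z,right)
state=s0 head=2 tape=_xz[x]z   (s0,x)→(s2,x,left)
state=s2 head=1 tape=_x[z]xz   (s2,z)→(s4,z,left)
state=s4 head=0 tape=_[x]zxz   (s4,x)→(s0,x,left)
state=s0 head=-1 tape=[_]xzxz   (s0,_)→(s3,x,right)
state=s3 head=0 tape=x[x]zxz   (s3,x)→(s0,y,right)
state=s0 head=1 tape=xy[z]xz   (s0,z)→(s0,_,right)
state=s0 head=2 tape=xy_[x]z   (s0,x)→(s2,x,left)
state=s2 head=1 tape=xy[_]xz   (s2,_)→(s2,x,right)
state=s2 head=2 tape=xyx[x]z   (s2,x)→(s1,z,left)
state=s1 head=1 tape=xy[x]zz   (s1,x)→(s0,y,left)
state=s0 head=0 tape=x[y]yzz
After 14 steps: state s0, head at 0, tape xyyzz.

state s0, head at 0, tape xyyzz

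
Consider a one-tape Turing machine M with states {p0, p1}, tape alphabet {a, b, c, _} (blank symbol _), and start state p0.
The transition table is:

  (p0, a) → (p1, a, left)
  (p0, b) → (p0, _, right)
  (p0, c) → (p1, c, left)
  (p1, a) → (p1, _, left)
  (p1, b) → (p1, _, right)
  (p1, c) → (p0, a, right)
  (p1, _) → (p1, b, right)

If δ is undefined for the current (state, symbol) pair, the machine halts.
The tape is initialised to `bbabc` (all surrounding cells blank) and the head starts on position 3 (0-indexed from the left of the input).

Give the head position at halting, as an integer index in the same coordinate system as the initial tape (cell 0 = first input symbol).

5

state=p0 head=3 tape=bba[b]c_   (p0,b)→(p0,_,right)
state=p0 head=4 tape=bba_[c]_   (p0,c)→(p1,c,left)
state=p1 head=3 tape=bba[_]c_   (p1,_)→(p1,b,right)
state=p1 head=4 tape=bbab[c]_   (p1,c)→(p0,a,right)
state=p0 head=5 tape=bbaba[_]
At halt the head is at cell 5.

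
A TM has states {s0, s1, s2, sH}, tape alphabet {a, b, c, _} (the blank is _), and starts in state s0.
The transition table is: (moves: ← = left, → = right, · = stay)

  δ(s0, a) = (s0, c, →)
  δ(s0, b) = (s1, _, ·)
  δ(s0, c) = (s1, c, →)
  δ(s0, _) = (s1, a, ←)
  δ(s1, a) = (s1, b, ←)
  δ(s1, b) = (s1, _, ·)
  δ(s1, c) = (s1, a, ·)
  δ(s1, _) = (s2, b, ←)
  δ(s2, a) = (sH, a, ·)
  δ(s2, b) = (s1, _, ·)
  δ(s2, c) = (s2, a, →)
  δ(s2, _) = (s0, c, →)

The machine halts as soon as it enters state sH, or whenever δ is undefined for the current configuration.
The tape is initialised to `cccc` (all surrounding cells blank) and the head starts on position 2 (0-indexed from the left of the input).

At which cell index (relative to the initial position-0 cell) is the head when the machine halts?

-2

state=s0 head=2 tape=__cc[c]c   (s0,c)→(s1,c,→)
state=s1 head=3 tape=__ccc[c]   (s1,c)→(s1,a,·)
state=s1 head=3 tape=__ccc[a]   (s1,a)→(s1,b,←)
state=s1 head=2 tape=__cc[c]b   (s1,c)→(s1,a,·)
state=s1 head=2 tape=__cc[a]b   (s1,a)→(s1,b,←)
state=s1 head=1 tape=__c[c]bb   (s1,c)→(s1,a,·)
state=s1 head=1 tape=__c[a]bb   (s1,a)→(s1,b,←)
state=s1 head=0 tape=__[c]bbb   (s1,c)→(s1,a,·)
state=s1 head=0 tape=__[a]bbb   (s1,a)→(s1,b,←)
state=s1 head=-1 tape=_[_]bbbb   (s1,_)→(s2,b,←)
state=s2 head=-2 tape=[_]bbbbb   (s2,_)→(s0,c,→)
state=s0 head=-1 tape=c[b]bbbb   (s0,b)→(s1,_,·)
state=s1 head=-1 tape=c[_]bbbb   (s1,_)→(s2,b,←)
state=s2 head=-2 tape=[c]bbbbb   (s2,c)→(s2,a,→)
state=s2 head=-1 tape=a[b]bbbb   (s2,b)→(s1,_,·)
state=s1 head=-1 tape=a[_]bbbb   (s1,_)→(s2,b,←)
state=s2 head=-2 tape=[a]bbbbb   (s2,a)→(sH,a,·)
state=sH head=-2 tape=[a]bbbbb
At halt the head is at cell -2.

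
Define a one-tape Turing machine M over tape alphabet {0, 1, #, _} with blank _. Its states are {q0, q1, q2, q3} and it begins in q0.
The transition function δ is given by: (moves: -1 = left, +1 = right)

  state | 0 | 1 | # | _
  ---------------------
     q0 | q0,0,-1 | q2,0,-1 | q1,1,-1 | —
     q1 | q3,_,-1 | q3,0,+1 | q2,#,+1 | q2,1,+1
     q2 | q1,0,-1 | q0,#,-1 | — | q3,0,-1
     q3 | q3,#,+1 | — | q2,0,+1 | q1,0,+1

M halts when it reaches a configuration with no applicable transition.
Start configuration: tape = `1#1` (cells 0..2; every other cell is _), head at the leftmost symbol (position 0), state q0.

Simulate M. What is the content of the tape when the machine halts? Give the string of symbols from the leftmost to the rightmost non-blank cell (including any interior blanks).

###1#

q0 | __[1]#1   read 1 → write 0, move -1, go to q2
q2 | _[_]0#1   read _ → write 0, move -1, go to q3
q3 | [_]00#1   read _ → write 0, move +1, go to q1
q1 | 0[0]0#1   read 0 → write _, move -1, go to q3
q3 | [0]_0#1   read 0 → write #, move +1, go to q3
q3 | #[_]0#1   read _ → write 0, move +1, go to q1
q1 | #0[0]#1   read 0 → write _, move -1, go to q3
q3 | #[0]_#1   read 0 → write #, move +1, go to q3
q3 | ##[_]#1   read _ → write 0, move +1, go to q1
q1 | ##0[#]1   read # → write #, move +1, go to q2
q2 | ##0#[1]   read 1 → write #, move -1, go to q0
q0 | ##0[#]#   read # → write 1, move -1, go to q1
q1 | ##[0]1#   read 0 → write _, move -1, go to q3
q3 | #[#]_1#   read # → write 0, move +1, go to q2
q2 | #0[_]1#   read _ → write 0, move -1, go to q3
q3 | #[0]01#   read 0 → write #, move +1, go to q3
q3 | ##[0]1#   read 0 → write #, move +1, go to q3
q3 | ###[1]#
The non-blank tape span at halt is ###1#.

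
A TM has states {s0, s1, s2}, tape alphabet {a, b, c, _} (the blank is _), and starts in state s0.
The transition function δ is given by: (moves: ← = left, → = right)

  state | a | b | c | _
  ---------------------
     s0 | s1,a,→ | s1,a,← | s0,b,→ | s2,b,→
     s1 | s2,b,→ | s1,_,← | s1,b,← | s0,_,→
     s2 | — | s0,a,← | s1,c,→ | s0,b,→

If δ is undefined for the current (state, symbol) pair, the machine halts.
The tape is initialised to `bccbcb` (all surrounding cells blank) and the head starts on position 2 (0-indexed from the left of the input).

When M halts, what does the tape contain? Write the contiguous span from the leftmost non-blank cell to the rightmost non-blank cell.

bbbaab

s0 | _bc[c]bcb   read c → write b, move →, go to s0
s0 | _bcb[b]cb   read b → write a, move ←, go to s1
s1 | _bc[b]acb   read b → write _, move ←, go to s1
s1 | _b[c]_acb   read c → write b, move ←, go to s1
s1 | _[b]b_acb   read b → write _, move ←, go to s1
s1 | [_]_b_acb   read _ → write _, move →, go to s0
s0 | _[_]b_acb   read _ → write b, move →, go to s2
s2 | _b[b]_acb   read b → write a, move ←, go to s0
s0 | _[b]a_acb   read b → write a, move ←, go to s1
s1 | [_]aa_acb   read _ → write _, move →, go to s0
s0 | _[a]a_acb   read a → write a, move →, go to s1
s1 | _a[a]_acb   read a → write b, move →, go to s2
s2 | _ab[_]acb   read _ → write b, move →, go to s0
s0 | _abb[a]cb   read a → write a, move →, go to s1
s1 | _abba[c]b   read c → write b, move ←, go to s1
s1 | _abb[a]bb   read a → write b, move →, go to s2
s2 | _abbb[b]b   read b → write a, move ←, go to s0
s0 | _abb[b]ab   read b → write a, move ←, go to s1
s1 | _ab[b]aab   read b → write _, move ←, go to s1
s1 | _a[b]_aab   read b → write _, move ←, go to s1
s1 | _[a]__aab   read a → write b, move →, go to s2
s2 | _b[_]_aab   read _ → write b, move →, go to s0
s0 | _bb[_]aab   read _ → write b, move →, go to s2
s2 | _bbb[a]ab
The non-blank tape span at halt is bbbaab.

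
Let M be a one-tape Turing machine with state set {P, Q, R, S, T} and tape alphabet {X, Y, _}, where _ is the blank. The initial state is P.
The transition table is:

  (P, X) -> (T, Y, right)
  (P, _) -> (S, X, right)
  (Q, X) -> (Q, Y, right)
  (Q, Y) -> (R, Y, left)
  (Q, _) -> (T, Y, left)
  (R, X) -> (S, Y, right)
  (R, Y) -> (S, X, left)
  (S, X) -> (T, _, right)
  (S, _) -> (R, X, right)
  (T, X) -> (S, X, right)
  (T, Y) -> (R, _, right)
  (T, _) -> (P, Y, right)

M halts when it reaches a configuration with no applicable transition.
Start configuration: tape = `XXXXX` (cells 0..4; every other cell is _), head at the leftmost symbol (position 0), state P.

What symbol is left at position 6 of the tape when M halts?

state=P head=0 tape=[X]XXXX____   (P,X)→(T,Y,right)
state=T head=1 tape=Y[X]XXX____   (T,X)→(S,X,right)
state=S head=2 tape=YX[X]XX____   (S,X)→(T,_,right)
state=T head=3 tape=YX_[X]X____   (T,X)→(S,X,right)
state=S head=4 tape=YX_X[X]____   (S,X)→(T,_,right)
state=T head=5 tape=YX_X_[_]___   (T,_)→(P,Y,right)
state=P head=6 tape=YX_X_Y[_]__   (P,_)→(S,X,right)
state=S head=7 tape=YX_X_YX[_]_   (S,_)→(R,X,right)
state=R head=8 tape=YX_X_YXX[_]
Cell 6 holds X when M halts.

X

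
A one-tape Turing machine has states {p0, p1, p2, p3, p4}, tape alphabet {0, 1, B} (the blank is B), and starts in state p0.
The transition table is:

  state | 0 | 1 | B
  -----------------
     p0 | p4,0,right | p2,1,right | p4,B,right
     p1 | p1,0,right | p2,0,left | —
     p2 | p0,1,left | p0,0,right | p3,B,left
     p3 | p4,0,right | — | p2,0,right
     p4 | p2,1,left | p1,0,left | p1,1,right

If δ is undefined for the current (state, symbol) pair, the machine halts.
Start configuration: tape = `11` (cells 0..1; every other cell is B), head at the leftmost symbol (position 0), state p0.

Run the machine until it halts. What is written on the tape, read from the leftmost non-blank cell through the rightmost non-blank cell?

10B1

p0 | [1]1BBB   read 1 → write 1, move right, go to p2
p2 | 1[1]BBB   read 1 → write 0, move right, go to p0
p0 | 10[B]BB   read B → write B, move right, go to p4
p4 | 10B[B]B   read B → write 1, move right, go to p1
p1 | 10B1[B]
The non-blank tape span at halt is 10B1.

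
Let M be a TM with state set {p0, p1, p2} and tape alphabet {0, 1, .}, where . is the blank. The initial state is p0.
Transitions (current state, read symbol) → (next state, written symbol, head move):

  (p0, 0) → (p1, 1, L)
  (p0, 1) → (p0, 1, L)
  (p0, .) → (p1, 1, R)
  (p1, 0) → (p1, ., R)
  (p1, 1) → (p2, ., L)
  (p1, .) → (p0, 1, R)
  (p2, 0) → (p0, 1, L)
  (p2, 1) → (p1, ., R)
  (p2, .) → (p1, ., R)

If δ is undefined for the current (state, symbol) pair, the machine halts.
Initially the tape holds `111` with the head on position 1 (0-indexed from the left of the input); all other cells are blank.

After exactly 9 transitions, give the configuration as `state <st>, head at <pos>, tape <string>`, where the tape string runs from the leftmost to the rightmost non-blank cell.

state p1, head at 0, tape 1111

state=p0 head=1 tape=.1[1]1   (p0,1)→(p0,1,L)
state=p0 head=0 tape=.[1]11   (p0,1)→(p0,1,L)
state=p0 head=-1 tape=[.]111   (p0,.)→(p1,1,R)
state=p1 head=0 tape=1[1]11   (p1,1)→(p2,.,L)
state=p2 head=-1 tape=[1].11   (p2,1)→(p1,.,R)
state=p1 head=0 tape=.[.]11   (p1,.)→(p0,1,R)
state=p0 head=1 tape=.1[1]1   (p0,1)→(p0,1,L)
state=p0 head=0 tape=.[1]11   (p0,1)→(p0,1,L)
state=p0 head=-1 tape=[.]111   (p0,.)→(p1,1,R)
state=p1 head=0 tape=1[1]11
After 9 steps: state p1, head at 0, tape 1111.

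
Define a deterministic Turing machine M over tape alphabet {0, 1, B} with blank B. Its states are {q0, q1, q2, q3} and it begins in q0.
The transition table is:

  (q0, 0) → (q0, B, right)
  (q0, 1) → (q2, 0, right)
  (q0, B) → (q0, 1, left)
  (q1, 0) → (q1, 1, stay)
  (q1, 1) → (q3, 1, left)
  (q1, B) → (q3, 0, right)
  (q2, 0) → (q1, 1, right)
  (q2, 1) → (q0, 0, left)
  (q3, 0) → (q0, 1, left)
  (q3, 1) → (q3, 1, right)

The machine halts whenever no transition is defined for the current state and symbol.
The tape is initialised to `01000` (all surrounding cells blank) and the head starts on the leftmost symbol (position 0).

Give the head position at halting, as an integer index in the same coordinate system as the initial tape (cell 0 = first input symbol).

7

q0 | [0]1000BBB   read 0 → write B, move right, go to q0
q0 | B[1]000BBB   read 1 → write 0, move right, go to q2
q2 | B0[0]00BBB   read 0 → write 1, move right, go to q1
q1 | B01[0]0BBB   read 0 → write 1, move stay, go to q1
q1 | B01[1]0BBB   read 1 → write 1, move left, go to q3
q3 | B0[1]10BBB   read 1 → write 1, move right, go to q3
q3 | B01[1]0BBB   read 1 → write 1, move right, go to q3
q3 | B011[0]BBB   read 0 → write 1, move left, go to q0
q0 | B01[1]1BBB   read 1 → write 0, move right, go to q2
q2 | B010[1]BBB   read 1 → write 0, move left, go to q0
q0 | B01[0]0BBB   read 0 → write B, move right, go to q0
q0 | B01B[0]BBB   read 0 → write B, move right, go to q0
q0 | B01BB[B]BB   read B → write 1, move left, go to q0
q0 | B01B[B]1BB   read B → write 1, move left, go to q0
q0 | B01[B]11BB   read B → write 1, move left, go to q0
q0 | B0[1]111BB   read 1 → write 0, move right, go to q2
q2 | B00[1]11BB   read 1 → write 0, move left, go to q0
q0 | B0[0]011BB   read 0 → write B, move right, go to q0
q0 | B0B[0]11BB   read 0 → write B, move right, go to q0
q0 | B0BB[1]1BB   read 1 → write 0, move right, go to q2
q2 | B0BB0[1]BB   read 1 → write 0, move left, go to q0
q0 | B0BB[0]0BB   read 0 → write B, move right, go to q0
q0 | B0BBB[0]BB   read 0 → write B, move right, go to q0
q0 | B0BBBB[B]B   read B → write 1, move left, go to q0
q0 | B0BBB[B]1B   read B → write 1, move left, go to q0
q0 | B0BB[B]11B   read B → write 1, move left, go to q0
q0 | B0B[B]111B   read B → write 1, move left, go to q0
q0 | B0[B]1111B   read B → write 1, move left, go to q0
q0 | B[0]11111B   read 0 → write B, move right, go to q0
q0 | BB[1]1111B   read 1 → write 0, move right, go to q2
q2 | BB0[1]111B   read 1 → write 0, move left, go to q0
q0 | BB[0]0111B   read 0 → write B, move right, go to q0
q0 | BBB[0]111B   read 0 → write B, move right, go to q0
q0 | BBBB[1]11B   read 1 → write 0, move right, go to q2
q2 | BBBB0[1]1B   read 1 → write 0, move left, go to q0
q0 | BBBB[0]01B   read 0 → write B, move right, go to q0
q0 | BBBBB[0]1B   read 0 → write B, move right, go to q0
q0 | BBBBBB[1]B   read 1 → write 0, move right, go to q2
q2 | BBBBBB0[B]
At halt the head is at cell 7.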